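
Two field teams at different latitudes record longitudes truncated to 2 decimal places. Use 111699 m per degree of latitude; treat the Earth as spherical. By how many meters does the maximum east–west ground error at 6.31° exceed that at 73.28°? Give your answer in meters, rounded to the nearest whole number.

789 meters

Truncating at 2 decimal places can drop up to a full unit in the last place, so the longitude may be off by as much as 0.01°.
Error at 6.31° = 0.01° × 111699 × cos 6.31° ≈ 1117 × 0.9939 = 1110.2 m.
Error at 73.28° = 0.01° × 111699 × cos 73.28° ≈ 1117 × 0.2877 = 321.35 m.
So the lower-latitude error exceeds the higher by 1110.2 − 321.35 = 788.87 m.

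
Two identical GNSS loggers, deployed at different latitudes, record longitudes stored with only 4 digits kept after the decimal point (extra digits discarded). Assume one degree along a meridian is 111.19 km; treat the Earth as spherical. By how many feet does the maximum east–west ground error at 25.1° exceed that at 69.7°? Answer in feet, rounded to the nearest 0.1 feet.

Truncating at 4 decimal places can drop up to a full unit in the last place, so the longitude may be off by as much as 0.0001°.
Error at 25.1° = 0.0001° × 111190 × cos 25.1° ≈ 11.119 × 0.9056 = 10.069 m.
At 69.7°: 0.0001° × 111190 × cos 69.7° = 0.0001 × 111190 × 0.3469 ≈ 3.8576 m.
So the lower-latitude error exceeds the higher by 10.069 − 3.8576 = 6.2114 m.
Converting: 6.21144 m × 3.2808 ft/m ≈ 20.379 ft.

20.4 feet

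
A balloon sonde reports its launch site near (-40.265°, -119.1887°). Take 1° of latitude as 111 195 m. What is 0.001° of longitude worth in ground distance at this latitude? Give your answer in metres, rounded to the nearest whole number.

85 metres

One degree of longitude here spans 111195 × cos 40.265° = 111195 × 0.7631 ≈ 84848.8 m; 0.001° of that is 84.8488 m.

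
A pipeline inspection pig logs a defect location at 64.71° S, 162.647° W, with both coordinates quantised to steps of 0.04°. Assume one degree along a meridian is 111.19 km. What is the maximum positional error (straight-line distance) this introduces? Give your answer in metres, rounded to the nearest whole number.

With a 0.04° grid the true value lies within half a step, ±0.04°/2 = ±0.02°, of the stored one.
N–S: 0.02° × 111190 m/° = 2223.8 m.
E–W at 64.71°: 0.02° × 111190 × cos 64.71° = 0.02 × 111190 × 0.4272 ≈ 950.008 m.
The two errors are perpendicular, so the maximum displacement is √(2223.8² + 950.008²) ≈ 2418.22 m.

2418 metres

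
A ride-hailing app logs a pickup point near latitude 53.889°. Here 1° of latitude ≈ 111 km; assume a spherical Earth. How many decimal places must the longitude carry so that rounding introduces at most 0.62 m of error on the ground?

5 decimal places

At 53.889° one degree of longitude covers 111000 × cos 53.889° ≈ 111000 × 0.5894 ≈ 65418 m.
N decimal places → at most half a unit in the last place, 0.5 × 10⁻ᴺ° = 65418/2 × 10⁻ᴺ m.
Need 0.5 × 65418 × 10⁻ᴺ ≤ 0.62 → 10⁻ᴺ ≤ 1.896e-05, so N ≥ 4.72.
N = 4 would give 3.27 m (too coarse); N = 5 gives 0.327 m ≤ 0.62 m.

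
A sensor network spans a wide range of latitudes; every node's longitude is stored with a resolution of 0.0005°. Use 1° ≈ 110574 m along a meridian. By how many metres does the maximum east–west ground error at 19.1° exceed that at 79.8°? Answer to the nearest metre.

21 metres

With a 0.0005° grid the true value lies within half a step, ±0.0005°/2 = ±0.00025°, of the stored one.
At 19.1°: 0.00025° × 110574 × cos 19.1° = 0.00025 × 110574 × 0.9449 ≈ 26.122 m.
Error at 79.8° = 0.00025° × 110574 × cos 79.8° ≈ 27.643 × 0.1771 = 4.8952 m.
Difference: 26.122 − 4.8952 = 21.226 m.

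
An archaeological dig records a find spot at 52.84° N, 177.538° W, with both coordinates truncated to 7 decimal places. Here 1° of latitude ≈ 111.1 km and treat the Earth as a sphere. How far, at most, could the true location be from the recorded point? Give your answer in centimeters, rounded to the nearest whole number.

1 centimeters

Truncating at 7 decimal places can drop up to a full unit in the last place, so each coordinate may be off by as much as 1e-07°.
North–south component: 1e-07° × 111100 = 0.01111 m.
East–west component at 52.84°: 1e-07° × 111100 × cos 52.84° ≈ 1e-07 × 67109.2 ≈ 0.00671092 m.
Combining orthogonally: (0.01111² + 0.00671092²)^½ ≈ 0.0129795 m.
That is 0.0129795 m = 1.298 cm.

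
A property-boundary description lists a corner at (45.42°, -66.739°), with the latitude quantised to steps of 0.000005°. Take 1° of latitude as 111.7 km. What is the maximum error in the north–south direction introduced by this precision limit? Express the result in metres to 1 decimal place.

0.3 metres

With a 0.000005° grid the true value lies within half a step, ±0.000005°/2 = ±2.5e-06°, of the stored one.
So the N–S error is at most 2.5e-06 × 111700 = 0.27925 m.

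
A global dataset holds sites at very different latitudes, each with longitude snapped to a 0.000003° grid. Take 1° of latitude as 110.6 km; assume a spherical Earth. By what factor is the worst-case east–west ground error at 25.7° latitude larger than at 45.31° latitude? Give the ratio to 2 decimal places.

With a 0.000003° grid the true value lies within half a step, ±0.000003°/2 = ±1.5e-06°, of the stored one.
Error at 25.7° = 1.5e-06° × 110600 × cos 25.7° ≈ 0.1659 × 0.9011 = 0.14949 m.
At 45.31°: 1.5e-06° × 110600 × cos 45.31° = 1.5e-06 × 110600 × 0.7033 ≈ 0.11667 m.
Ratio: 0.14949 / 0.11667 = cos 25.7° / cos 45.31° ≈ 1.2813.

1.28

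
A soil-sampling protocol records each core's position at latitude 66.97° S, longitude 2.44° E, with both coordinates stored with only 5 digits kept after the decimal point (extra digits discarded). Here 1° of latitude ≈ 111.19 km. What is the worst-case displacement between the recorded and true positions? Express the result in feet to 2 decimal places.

Truncating at 5 decimal places can drop up to a full unit in the last place, so each coordinate may be off by as much as 1e-05°.
N–S: 1e-05° × 111190 m/° = 1.1119 m.
Longitude error → 1e-05 × 111190 × cos 66.97° = 1e-05 × 111190 × 0.3912 ≈ 0.43499 m.
Combining orthogonally: (1.1119² + 0.43499²)^½ ≈ 1.19396 m.
In feet: 1.19396 m ÷ 0.3048 ≈ 3.9172 ft.

3.92 feet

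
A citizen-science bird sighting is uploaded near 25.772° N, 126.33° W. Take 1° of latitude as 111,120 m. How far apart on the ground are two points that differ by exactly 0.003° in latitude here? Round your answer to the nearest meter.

0.003° × 111120 m/° = 333.36 m.

333 meters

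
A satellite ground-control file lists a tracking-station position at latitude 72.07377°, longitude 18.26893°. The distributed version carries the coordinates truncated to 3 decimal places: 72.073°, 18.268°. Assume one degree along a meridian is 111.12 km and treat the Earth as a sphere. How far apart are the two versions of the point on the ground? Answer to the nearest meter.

91 meters

Δlat = 72.07377 − 72.073 = +0.00077°; Δlon = 18.26893 − 18.268 = +0.00093°.
North–south shift: 0.00077 × 111120 = 85.5624 m.
East–west at this latitude: 0.00093° × 111120 × cos 72.073° ≈ 0.00093 × 34203.3 = 31.8091 m.
Hypotenuse of the two orthogonal shifts: √(85.5624² + 31.8091²) = 91.2838 m.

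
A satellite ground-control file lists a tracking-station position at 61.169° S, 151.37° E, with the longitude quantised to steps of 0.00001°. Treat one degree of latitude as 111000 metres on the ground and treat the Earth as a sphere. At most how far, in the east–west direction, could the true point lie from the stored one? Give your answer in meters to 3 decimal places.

0.268 meters

With a 0.00001° grid the true value lies within half a step, ±0.00001°/2 = ±5e-06°, of the stored one.
Parallels shrink by cos φ, so at 61.169° a degree of longitude is 111000 × 0.4822 ≈ 53527.3 m.
East–west error: 5e-06° × 53527.3 m/° ≈ 0.267636 m.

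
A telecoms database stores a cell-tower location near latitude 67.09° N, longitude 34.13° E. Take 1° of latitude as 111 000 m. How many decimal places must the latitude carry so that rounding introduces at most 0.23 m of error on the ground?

6

One degree of latitude covers 111000 m.
N decimal places → at most half a unit in the last place, 0.5 × 10⁻ᴺ° = 111000/2 × 10⁻ᴺ m.
Setting 55500 × 10⁻ᴺ ≤ 0.23 gives 10ᴺ ≥ 2.413e+05, i.e. N ≥ 5.38.
At 5 places the error can reach 0.555 m, but 6 places keeps it to 0.0555 m.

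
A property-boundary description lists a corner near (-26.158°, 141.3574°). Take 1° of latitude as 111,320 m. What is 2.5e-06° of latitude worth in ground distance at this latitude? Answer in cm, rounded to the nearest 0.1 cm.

27.8 cm

2.5e-06° × 111320 m/° = 0.2783 m.
That is 0.2783 m = 27.83 cm.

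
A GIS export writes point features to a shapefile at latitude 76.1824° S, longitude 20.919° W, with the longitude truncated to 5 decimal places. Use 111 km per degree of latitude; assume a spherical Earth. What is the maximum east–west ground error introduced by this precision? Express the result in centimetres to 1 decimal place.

Truncating at 5 decimal places can drop up to a full unit in the last place, so the longitude may be off by as much as 1e-05°.
One degree of longitude at 76.1824° is 111000 × cos 76.1824° ≈ 111000 × 0.2388 = 26510.3 m.
So at most 1e-05° × 26510.3 ≈ 0.265103 m east–west.
That is 0.265103 m = 26.51 cm.

26.5 centimetres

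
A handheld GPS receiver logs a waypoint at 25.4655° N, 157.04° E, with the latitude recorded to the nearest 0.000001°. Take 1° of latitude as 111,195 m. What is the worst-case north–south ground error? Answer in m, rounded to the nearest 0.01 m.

0.06 m

Rounding to 6 decimal places leaves the latitude within ±5e-07° of the true value.
Along the meridian that is 5e-07° × 111195 m/° = 0.0555975 m.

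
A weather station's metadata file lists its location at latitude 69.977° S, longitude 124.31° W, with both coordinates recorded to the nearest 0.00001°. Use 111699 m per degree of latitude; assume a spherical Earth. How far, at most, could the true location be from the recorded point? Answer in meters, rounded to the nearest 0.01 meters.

Rounding to 5 decimal places leaves each coordinate within ±5e-06° of the true value.
Latitude error → 5e-06 × 111699 = 0.558495 m along the meridian.
E–W at 69.977°: 5e-06° × 111699 × cos 69.977° = 5e-06 × 111699 × 0.3424 ≈ 0.191227 m.
Combining orthogonally: (0.558495² + 0.191227²)^½ ≈ 0.590326 m.

0.59 meters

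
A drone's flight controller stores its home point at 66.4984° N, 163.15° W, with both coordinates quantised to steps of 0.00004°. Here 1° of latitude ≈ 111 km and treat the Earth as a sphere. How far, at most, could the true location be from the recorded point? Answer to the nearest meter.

2 meters

With a 0.00004° grid the true value lies within half a step, ±0.00004°/2 = ±2e-05°, of the stored one.
North–south component: 2e-05° × 111000 = 2.22 m.
East–west component at 66.4984°: 2e-05° × 111000 × cos 66.4984° ≈ 2e-05 × 44264 ≈ 0.88528 m.
The two errors are perpendicular, so the maximum displacement is √(2.22² + 0.88528²) ≈ 2.39 m.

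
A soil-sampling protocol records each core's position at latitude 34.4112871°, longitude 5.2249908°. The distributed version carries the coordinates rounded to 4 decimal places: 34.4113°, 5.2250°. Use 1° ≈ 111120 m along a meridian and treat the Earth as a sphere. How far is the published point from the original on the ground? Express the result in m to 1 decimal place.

1.7 m

The latitude changed by -0.0000129° and the longitude by -0.0000092°.
North–south shift: -0.0000129 × 111120 = -1.43345 m.
E–W at 34.4113°: -0.0000092° × 111120 × cos 34.4113° = -0.0000092 × 111120 × 0.8250 ≈ -0.843403 m.
Hypotenuse of the two orthogonal shifts: √(1.43345² + 0.843403²) = 1.66316 m.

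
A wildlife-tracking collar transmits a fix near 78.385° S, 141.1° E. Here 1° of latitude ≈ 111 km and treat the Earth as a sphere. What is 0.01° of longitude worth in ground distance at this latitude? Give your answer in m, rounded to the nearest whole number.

0.01° of longitude at 78.385° is 0.01 × 111000 × cos 78.385° ≈ 0.01 × 22348.1 = 223.481 m.

223 m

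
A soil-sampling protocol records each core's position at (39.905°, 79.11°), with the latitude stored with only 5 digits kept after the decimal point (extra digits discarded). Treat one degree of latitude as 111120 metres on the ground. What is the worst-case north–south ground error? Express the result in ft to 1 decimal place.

3.6 ft

Truncating at 5 decimal places can drop up to a full unit in the last place, so the latitude may be off by as much as 1e-05°.
North–south distance: 1e-05° × 111120 m/° = 1.1112 m.
In feet: 1.1112 m ÷ 0.3048 ≈ 3.6457 ft.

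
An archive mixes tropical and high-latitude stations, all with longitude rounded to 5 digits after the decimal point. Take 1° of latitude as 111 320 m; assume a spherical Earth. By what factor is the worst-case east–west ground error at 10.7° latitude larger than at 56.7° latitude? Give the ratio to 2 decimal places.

1.79

Rounding to 5 decimal places leaves the longitude within ±5e-06° of the true value.
At 10.7°: 5e-06° × 111320 × cos 10.7° = 5e-06 × 111320 × 0.9826 ≈ 0.54692 m.
Error at 56.7° = 5e-06° × 111320 × cos 56.7° ≈ 0.5566 × 0.5490 = 0.30559 m.
The ratio reduces to cos 10.7° / cos 56.7° = 0.9826/0.5490 ≈ 1.7897.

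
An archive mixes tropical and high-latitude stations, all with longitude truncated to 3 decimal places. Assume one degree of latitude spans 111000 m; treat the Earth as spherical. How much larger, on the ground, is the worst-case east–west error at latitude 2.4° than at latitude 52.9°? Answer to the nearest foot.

144 feet

Truncating at 3 decimal places can drop up to a full unit in the last place, so the longitude may be off by as much as 0.001°.
At 2.4°: 0.001° × 111000 × cos 2.4° = 0.001 × 111000 × 0.9991 ≈ 110.9 m.
Error at 52.9° = 0.001° × 111000 × cos 52.9° ≈ 111 × 0.6032 = 66.956 m.
So the lower-latitude error exceeds the higher by 110.9 − 66.956 = 43.947 m.
In feet: 43.9465 m ÷ 0.3048 ≈ 144.18 ft.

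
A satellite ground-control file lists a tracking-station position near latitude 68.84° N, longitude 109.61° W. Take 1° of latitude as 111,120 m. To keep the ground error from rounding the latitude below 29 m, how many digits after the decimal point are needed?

One degree of latitude covers 111120 m.
With N decimal places the half-ulp bound is 0.5·10⁻ᴺ°, or 0.5·10⁻ᴺ × 111120 m on the ground.
Need 0.5 × 111120 × 10⁻ᴺ ≤ 29 → 10⁻ᴺ ≤ 5.220e-04, so N ≥ 3.28.
At 3 places the error can reach 55.6 m, but 4 places keeps it to 5.56 m.

4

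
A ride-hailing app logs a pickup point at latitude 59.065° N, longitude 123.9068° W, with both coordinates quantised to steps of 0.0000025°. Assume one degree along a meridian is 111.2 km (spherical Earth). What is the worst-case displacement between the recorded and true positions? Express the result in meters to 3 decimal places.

With a 0.0000025° grid the true value lies within half a step, ±0.0000025°/2 = ±1.25e-06°, of the stored one.
North–south component: 1.25e-06° × 111200 = 0.139 m.
E–W at 59.065°: 1.25e-06° × 111200 × cos 59.065° = 1.25e-06 × 111200 × 0.5141 ≈ 0.0714551 m.
Worst case both components are at the extreme and orthogonal: √(0.139² + 0.0714551²) ≈ 0.156291 m.

0.156 meters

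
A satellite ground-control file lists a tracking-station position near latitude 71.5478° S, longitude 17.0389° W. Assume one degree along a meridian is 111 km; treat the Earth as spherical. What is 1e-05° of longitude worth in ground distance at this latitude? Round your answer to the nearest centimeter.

35 centimeters

1e-05° of longitude at 71.5478° is 1e-05 × 111000 × cos 71.5478° ≈ 1e-05 × 35133 = 0.35133 m.
That is 0.35133 m = 35.133 cm.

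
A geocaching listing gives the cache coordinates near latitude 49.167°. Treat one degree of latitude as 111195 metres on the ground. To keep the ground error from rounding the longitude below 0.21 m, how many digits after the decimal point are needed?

At 49.167° one degree of longitude covers 111195 × cos 49.167° ≈ 111195 × 0.6539 ≈ 72705.6 m.
Rounding to N decimal places gives at most 0.5 × 10⁻ᴺ degrees of error, i.e. 0.5 × 10⁻ᴺ × 72705.6 m.
Setting 36352.8 × 10⁻ᴺ ≤ 0.21 gives 10ᴺ ≥ 1.731e+05, i.e. N ≥ 5.24.
N = 5 would give 0.364 m (too coarse); N = 6 gives 0.0364 m ≤ 0.21 m.

6 decimal places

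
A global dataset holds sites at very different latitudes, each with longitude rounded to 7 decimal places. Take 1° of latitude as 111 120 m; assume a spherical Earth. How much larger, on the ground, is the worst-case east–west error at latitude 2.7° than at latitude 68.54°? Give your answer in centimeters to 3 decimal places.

0.352 centimeters

Rounding to 7 decimal places leaves the longitude within ±5e-08° of the true value.
Error at 2.7° = 5e-08° × 111120 × cos 2.7° ≈ 0.005556 × 0.9989 = 0.0055498 m.
At 68.54°: 5e-08° × 111120 × cos 68.54° = 5e-08 × 111120 × 0.3659 ≈ 0.0020327 m.
So the lower-latitude error exceeds the higher by 0.0055498 − 0.0020327 = 0.0035172 m.
That is 0.00351716 m = 0.35172 cm.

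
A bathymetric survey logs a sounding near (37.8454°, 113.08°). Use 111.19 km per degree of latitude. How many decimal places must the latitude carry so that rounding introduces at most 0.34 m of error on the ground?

6

One degree of latitude covers 111190 m.
N decimal places → at most half a unit in the last place, 0.5 × 10⁻ᴺ° = 111190/2 × 10⁻ᴺ m.
Setting 55595 × 10⁻ᴺ ≤ 0.34 gives 10ᴺ ≥ 1.635e+05, i.e. N ≥ 5.21.
N = 5 would give 0.556 m (too coarse); N = 6 gives 0.0556 m ≤ 0.34 m.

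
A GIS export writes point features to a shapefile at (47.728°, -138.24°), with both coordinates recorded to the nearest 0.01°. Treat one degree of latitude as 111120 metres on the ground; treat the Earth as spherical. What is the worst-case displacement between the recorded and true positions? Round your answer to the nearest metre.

670 metres

Rounding to 2 decimal places leaves each coordinate within ±0.005° of the true value.
Latitude error → 0.005 × 111120 = 555.6 m along the meridian.
E–W at 47.728°: 0.005° × 111120 × cos 47.728° = 0.005 × 111120 × 0.6727 ≈ 373.725 m.
Worst case both components are at the extreme and orthogonal: √(555.6² + 373.725²) ≈ 669.598 m.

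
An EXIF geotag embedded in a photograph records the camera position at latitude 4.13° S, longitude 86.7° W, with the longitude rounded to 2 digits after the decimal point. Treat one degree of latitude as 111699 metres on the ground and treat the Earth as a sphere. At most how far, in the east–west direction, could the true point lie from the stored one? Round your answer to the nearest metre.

Rounding to 2 decimal places leaves the longitude within ±0.005° of the true value.
At latitude 4.13° a degree of longitude spans 111699 m × cos 4.13° = 111699 × 0.9974 ≈ 111409 m.
East–west error: 0.005° × 111409 m/° ≈ 557.045 m.

557 metres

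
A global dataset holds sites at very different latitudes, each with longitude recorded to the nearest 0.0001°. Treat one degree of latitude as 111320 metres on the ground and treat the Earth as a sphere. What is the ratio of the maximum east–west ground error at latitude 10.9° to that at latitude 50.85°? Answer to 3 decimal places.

1.555

Rounding to 4 decimal places leaves the longitude within ±5e-05° of the true value.
Error at 10.9° = 5e-05° × 111320 × cos 10.9° ≈ 5.566 × 0.9820 = 5.4656 m.
Error at 50.85° = 5e-05° × 111320 × cos 50.85° ≈ 5.566 × 0.6314 = 3.5141 m.
The ratio reduces to cos 10.9° / cos 50.85° = 0.9820/0.6314 ≈ 1.5553.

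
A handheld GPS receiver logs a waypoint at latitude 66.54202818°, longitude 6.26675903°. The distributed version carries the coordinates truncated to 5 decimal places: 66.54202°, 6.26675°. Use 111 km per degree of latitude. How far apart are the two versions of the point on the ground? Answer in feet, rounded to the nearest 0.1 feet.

3.3 feet

Δlat = 66.54202818 − 66.54202 = +0.00000818°; Δlon = 6.26675903 − 6.26675 = +0.00000903°.
N–S: 0.00000818° × 111000 m/° = 0.90798 m.
E–W at 66.542°: 0.00000903° × 111000 × cos 66.542° = 0.00000903 × 111000 × 0.3981 ≈ 0.399004 m.
Combined displacement = (0.90798² + 0.399004²)^½ ≈ 0.991782 m.
In feet: 0.991782 m ÷ 0.3048 ≈ 3.2539 ft.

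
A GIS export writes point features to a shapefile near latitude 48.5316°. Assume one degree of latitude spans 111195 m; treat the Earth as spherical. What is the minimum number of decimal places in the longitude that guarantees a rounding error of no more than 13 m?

4

At 48.5316° one degree of longitude covers 111195 × cos 48.5316° ≈ 111195 × 0.6622 ≈ 73634.1 m.
With N decimal places the half-ulp bound is 0.5·10⁻ᴺ°, or 0.5·10⁻ᴺ × 73634.1 m on the ground.
Need 0.5 × 73634.1 × 10⁻ᴺ ≤ 13 → 10⁻ᴺ ≤ 3.531e-04, so N ≥ 3.45.
At 3 places the error can reach 36.8 m, but 4 places keeps it to 3.68 m.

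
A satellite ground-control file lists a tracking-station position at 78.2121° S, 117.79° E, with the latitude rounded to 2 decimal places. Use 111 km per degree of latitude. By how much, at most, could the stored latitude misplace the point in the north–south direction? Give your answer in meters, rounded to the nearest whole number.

Rounding to 2 decimal places leaves the latitude within ±0.005° of the true value.
Along the meridian that is 0.005° × 111000 m/° = 555 m.

555 meters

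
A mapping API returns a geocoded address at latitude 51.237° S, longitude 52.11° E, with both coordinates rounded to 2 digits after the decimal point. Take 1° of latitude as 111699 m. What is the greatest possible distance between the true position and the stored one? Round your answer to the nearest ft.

2162 ft

Rounding to 2 decimal places leaves each coordinate within ±0.005° of the true value.
N–S: 0.005° × 111699 m/° = 558.495 m.
Longitude error → 0.005 × 111699 × cos 51.237° = 0.005 × 111699 × 0.6261 ≈ 349.674 m.
Worst case both components are at the extreme and orthogonal: √(558.495² + 349.674²) ≈ 658.93 m.
Converting: 658.93 m × 3.2808 ft/m ≈ 2161.8 ft.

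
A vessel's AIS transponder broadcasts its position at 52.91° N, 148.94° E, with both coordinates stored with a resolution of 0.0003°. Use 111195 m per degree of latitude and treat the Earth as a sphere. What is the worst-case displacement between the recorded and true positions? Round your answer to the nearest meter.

With a 0.0003° grid the true value lies within half a step, ±0.0003°/2 = ±0.00015°, of the stored one.
North–south component: 0.00015° × 111195 = 16.6793 m.
East–west component at 52.91°: 0.00015° × 111195 × cos 52.91° ≈ 0.00015 × 67058.2 ≈ 10.0587 m.
Worst case both components are at the extreme and orthogonal: √(16.6793² + 10.0587²) ≈ 19.4776 m.

19 meters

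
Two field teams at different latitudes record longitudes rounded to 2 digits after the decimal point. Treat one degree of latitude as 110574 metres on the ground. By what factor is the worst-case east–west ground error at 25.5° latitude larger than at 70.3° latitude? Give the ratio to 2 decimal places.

2.68

Rounding to 2 decimal places leaves the longitude within ±0.005° of the true value.
At 25.5°: 0.005° × 110574 × cos 25.5° = 0.005 × 110574 × 0.9026 ≈ 499.01 m.
Error at 70.3° = 0.005° × 110574 × cos 70.3° ≈ 552.87 × 0.3371 = 186.37 m.
Ratio: 499.01 / 186.37 = cos 25.5° / cos 70.3° ≈ 2.6775.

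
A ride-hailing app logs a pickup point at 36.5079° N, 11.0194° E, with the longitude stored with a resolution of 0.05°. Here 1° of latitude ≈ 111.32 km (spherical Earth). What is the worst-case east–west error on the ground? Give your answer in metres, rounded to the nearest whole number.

With a 0.05° grid the true value lies within half a step, ±0.05°/2 = ±0.025°, of the stored one.
Parallels shrink by cos φ, so at 36.5079° a degree of longitude is 111320 × 0.8038 ≈ 89476.2 m.
East–west error: 0.025° × 89476.2 m/° ≈ 2236.91 m.

2237 metres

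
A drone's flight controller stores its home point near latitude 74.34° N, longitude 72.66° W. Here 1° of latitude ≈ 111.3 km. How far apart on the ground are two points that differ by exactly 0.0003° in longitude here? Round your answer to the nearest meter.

9 meters

One degree of longitude here spans 111300 × cos 74.34° = 111300 × 0.2699 ≈ 30043 m; 0.0003° of that is 9.01291 m.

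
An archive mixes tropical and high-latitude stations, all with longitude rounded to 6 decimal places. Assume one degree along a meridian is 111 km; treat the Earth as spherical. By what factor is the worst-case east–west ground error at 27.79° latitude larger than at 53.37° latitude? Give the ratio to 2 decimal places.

1.48

Rounding to 6 decimal places leaves the longitude within ±5e-07° of the true value.
Error at 27.79° = 5e-07° × 111000 × cos 27.79° ≈ 0.0555 × 0.8847 = 0.049099 m.
Error at 53.37° = 5e-07° × 111000 × cos 53.37° ≈ 0.0555 × 0.5966 = 0.033114 m.
The ratio reduces to cos 27.79° / cos 53.37° = 0.8847/0.5966 ≈ 1.4827.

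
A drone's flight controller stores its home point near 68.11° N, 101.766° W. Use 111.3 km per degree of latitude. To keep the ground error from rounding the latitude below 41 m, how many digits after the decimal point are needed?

4 decimal places

One degree of latitude covers 111300 m.
N decimal places → at most half a unit in the last place, 0.5 × 10⁻ᴺ° = 111300/2 × 10⁻ᴺ m.
Need 0.5 × 111300 × 10⁻ᴺ ≤ 41 → 10⁻ᴺ ≤ 7.367e-04, so N ≥ 3.13.
N = 3 would give 55.6 m (too coarse); N = 4 gives 5.57 m ≤ 41 m.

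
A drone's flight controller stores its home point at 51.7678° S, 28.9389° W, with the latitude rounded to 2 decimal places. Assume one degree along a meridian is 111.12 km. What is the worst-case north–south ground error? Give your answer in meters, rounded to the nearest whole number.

Rounding to 2 decimal places leaves the latitude within ±0.005° of the true value.
So the N–S error is at most 0.005 × 111120 = 555.6 m.

556 meters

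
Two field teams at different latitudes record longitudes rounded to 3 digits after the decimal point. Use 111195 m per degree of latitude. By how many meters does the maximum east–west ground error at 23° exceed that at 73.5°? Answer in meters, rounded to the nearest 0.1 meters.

35.4 meters

Rounding to 3 decimal places leaves the longitude within ±0.0005° of the true value.
At 23°: 0.0005° × 111195 × cos 23° = 0.0005 × 111195 × 0.9205 ≈ 51.178 m.
Error at 73.5° = 0.0005° × 111195 × cos 73.5° ≈ 55.598 × 0.2840 = 15.791 m.
Difference: 51.178 − 15.791 = 35.387 m.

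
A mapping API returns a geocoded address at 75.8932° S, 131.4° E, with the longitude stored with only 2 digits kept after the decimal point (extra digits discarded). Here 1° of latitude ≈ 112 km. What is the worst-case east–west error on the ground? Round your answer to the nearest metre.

Truncating at 2 decimal places can drop up to a full unit in the last place, so the longitude may be off by as much as 0.01°.
At latitude 75.8932° a degree of longitude spans 112000 m × cos 75.8932° = 112000 × 0.2437 ≈ 27297.8 m.
East–west error: 0.01° × 27297.8 m/° ≈ 272.978 m.

273 metres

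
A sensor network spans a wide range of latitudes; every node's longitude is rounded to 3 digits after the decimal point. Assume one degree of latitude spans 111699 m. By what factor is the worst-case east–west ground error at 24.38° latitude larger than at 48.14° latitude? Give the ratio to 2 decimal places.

1.36

Rounding to 3 decimal places leaves the longitude within ±0.0005° of the true value.
At 24.38°: 0.0005° × 111699 × cos 24.38° = 0.0005 × 111699 × 0.9108 ≈ 50.869 m.
At 48.14°: 0.0005° × 111699 × cos 48.14° = 0.0005 × 111699 × 0.6673 ≈ 37.269 m.
The ratio reduces to cos 24.38° / cos 48.14° = 0.9108/0.6673 ≈ 1.3649.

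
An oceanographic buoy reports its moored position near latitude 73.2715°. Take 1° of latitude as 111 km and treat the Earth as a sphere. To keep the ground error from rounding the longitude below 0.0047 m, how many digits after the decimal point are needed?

At 73.2715° one degree of longitude covers 111000 × cos 73.2715° ≈ 111000 × 0.2878 ≈ 31949.9 m.
N decimal places → at most half a unit in the last place, 0.5 × 10⁻ᴺ° = 31949.9/2 × 10⁻ᴺ m.
Need 0.5 × 31949.9 × 10⁻ᴺ ≤ 0.0047 → 10⁻ᴺ ≤ 2.942e-07, so N ≥ 6.53.
So 7 decimal places suffice (0.0016 m); 6 would allow up to 0.016 m.

7 decimal places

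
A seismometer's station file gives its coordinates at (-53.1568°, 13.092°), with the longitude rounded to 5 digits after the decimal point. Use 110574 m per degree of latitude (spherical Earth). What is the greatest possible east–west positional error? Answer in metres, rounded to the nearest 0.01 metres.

0.33 metres

Rounding to 5 decimal places leaves the longitude within ±5e-06° of the true value.
At latitude 53.1568° a degree of longitude spans 110574 m × cos 53.1568° = 110574 × 0.5996 ≈ 66303.2 m.
East–west error: 5e-06° × 66303.2 m/° ≈ 0.331516 m.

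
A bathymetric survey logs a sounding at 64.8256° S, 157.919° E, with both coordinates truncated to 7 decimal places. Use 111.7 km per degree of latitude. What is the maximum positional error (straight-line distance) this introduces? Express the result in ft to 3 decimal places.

0.040 ft

Truncating at 7 decimal places can drop up to a full unit in the last place, so each coordinate may be off by as much as 1e-07°.
N–S: 1e-07° × 111700 m/° = 0.01117 m.
E–W at 64.8256°: 1e-07° × 111700 × cos 64.8256° = 1e-07 × 111700 × 0.4254 ≈ 0.00475144 m.
The two errors are perpendicular, so the maximum displacement is √(0.01117² + 0.00475144²) ≈ 0.0121386 m.
In feet: 0.0121386 m ÷ 0.3048 ≈ 0.039825 ft.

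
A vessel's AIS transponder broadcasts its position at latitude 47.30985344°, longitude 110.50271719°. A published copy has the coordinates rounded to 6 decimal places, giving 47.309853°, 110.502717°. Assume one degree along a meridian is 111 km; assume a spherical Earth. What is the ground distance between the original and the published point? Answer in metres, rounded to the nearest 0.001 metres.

The latitude changed by +0.00000044° and the longitude by +0.00000019°.
N–S: 0.00000044° × 111000 m/° = 0.04884 m.
E–W at 47.3099°: 0.00000019° × 111000 × cos 47.3099° = 0.00000019 × 111000 × 0.6780 ≈ 0.0142997 m.
Hypotenuse of the two orthogonal shifts: √(0.04884² + 0.0142997²) = 0.0508903 m.

0.051 metres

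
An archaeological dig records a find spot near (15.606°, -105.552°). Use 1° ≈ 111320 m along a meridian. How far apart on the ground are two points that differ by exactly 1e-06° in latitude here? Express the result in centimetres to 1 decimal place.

11.1 centimetres

1e-06° × 111320 m/° = 0.11132 m.
That is 0.11132 m = 11.132 cm.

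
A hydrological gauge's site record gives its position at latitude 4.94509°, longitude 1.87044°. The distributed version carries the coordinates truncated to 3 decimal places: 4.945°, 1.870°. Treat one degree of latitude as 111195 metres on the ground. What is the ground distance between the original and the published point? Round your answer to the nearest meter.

50 meters

The latitude changed by +0.00009° and the longitude by +0.00044°.
North–south shift: 0.00009 × 111195 = 10.0076 m.
East–west at this latitude: 0.00044° × 111195 × cos 4.945° ≈ 0.00044 × 110781 = 48.7437 m.
Hypotenuse of the two orthogonal shifts: √(10.0076² + 48.7437²) = 49.7604 m.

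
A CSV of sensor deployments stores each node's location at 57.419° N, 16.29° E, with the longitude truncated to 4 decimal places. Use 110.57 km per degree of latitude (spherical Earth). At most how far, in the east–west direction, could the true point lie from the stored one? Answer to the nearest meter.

6 meters

Truncating at 4 decimal places can drop up to a full unit in the last place, so the longitude may be off by as much as 0.0001°.
Parallels shrink by cos φ, so at 57.419° a degree of longitude is 110570 × 0.5385 ≈ 59541 m.
East–west error: 0.0001° × 59541 m/° ≈ 5.9541 m.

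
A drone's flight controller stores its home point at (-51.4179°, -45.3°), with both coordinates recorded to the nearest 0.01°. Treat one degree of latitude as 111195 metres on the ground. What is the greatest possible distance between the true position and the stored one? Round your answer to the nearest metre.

655 metres

Rounding to 2 decimal places leaves each coordinate within ±0.005° of the true value.
N–S: 0.005° × 111195 m/° = 555.975 m.
East–west component at 51.4179°: 0.005° × 111195 × cos 51.4179° ≈ 0.005 × 69345.1 ≈ 346.726 m.
The two errors are perpendicular, so the maximum displacement is √(555.975² + 346.726²) ≈ 655.23 m.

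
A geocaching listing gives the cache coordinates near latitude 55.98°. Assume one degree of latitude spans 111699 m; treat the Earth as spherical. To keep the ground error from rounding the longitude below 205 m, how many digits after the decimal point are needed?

At 55.98° one degree of longitude covers 111699 × cos 55.98° ≈ 111699 × 0.5595 ≈ 62493.6 m.
Rounding to N decimal places gives at most 0.5 × 10⁻ᴺ degrees of error, i.e. 0.5 × 10⁻ᴺ × 62493.6 m.
Need 0.5 × 62493.6 × 10⁻ᴺ ≤ 205 → 10⁻ᴺ ≤ 6.561e-03, so N ≥ 2.18.
So 3 decimal places suffice (31.2 m); 2 would allow up to 312 m.

3 decimal places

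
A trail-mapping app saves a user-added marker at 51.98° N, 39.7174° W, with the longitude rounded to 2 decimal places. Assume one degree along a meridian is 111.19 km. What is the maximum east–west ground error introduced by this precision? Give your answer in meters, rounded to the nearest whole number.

342 meters

Rounding to 2 decimal places leaves the longitude within ±0.005° of the true value.
At latitude 51.98° a degree of longitude spans 111190 m × cos 51.98° = 111190 × 0.6159 ≈ 68486 m.
East–west error: 0.005° × 68486 m/° ≈ 342.43 m.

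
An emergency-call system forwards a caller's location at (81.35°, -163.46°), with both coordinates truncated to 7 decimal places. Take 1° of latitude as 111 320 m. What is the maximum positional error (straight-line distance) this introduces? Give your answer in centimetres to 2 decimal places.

1.13 centimetres

Truncating at 7 decimal places can drop up to a full unit in the last place, so each coordinate may be off by as much as 1e-07°.
N–S: 1e-07° × 111320 m/° = 0.011132 m.
Longitude error → 1e-07 × 111320 × cos 81.35° = 1e-07 × 111320 × 0.1504 ≈ 0.00167423 m.
Combining orthogonally: (0.011132² + 0.00167423²)^½ ≈ 0.0112572 m.
That is 0.0112572 m = 1.1257 cm.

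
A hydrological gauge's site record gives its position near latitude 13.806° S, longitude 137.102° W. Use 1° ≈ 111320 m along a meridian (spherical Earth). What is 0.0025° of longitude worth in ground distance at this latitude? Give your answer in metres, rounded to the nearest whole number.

One degree of longitude here spans 111320 × cos 13.806° = 111320 × 0.9711 ≈ 108104 m; 0.0025° of that is 270.26 m.

270 metres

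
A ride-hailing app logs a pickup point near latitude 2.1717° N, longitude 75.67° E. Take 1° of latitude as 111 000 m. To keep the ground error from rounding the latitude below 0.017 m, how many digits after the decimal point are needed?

One degree of latitude covers 111000 m.
With N decimal places the half-ulp bound is 0.5·10⁻ᴺ°, or 0.5·10⁻ᴺ × 111000 m on the ground.
Need 0.5 × 111000 × 10⁻ᴺ ≤ 0.017 → 10⁻ᴺ ≤ 3.063e-07, so N ≥ 6.51.
At 6 places the error can reach 0.0555 m, but 7 places keeps it to 0.00555 m.

7 decimal places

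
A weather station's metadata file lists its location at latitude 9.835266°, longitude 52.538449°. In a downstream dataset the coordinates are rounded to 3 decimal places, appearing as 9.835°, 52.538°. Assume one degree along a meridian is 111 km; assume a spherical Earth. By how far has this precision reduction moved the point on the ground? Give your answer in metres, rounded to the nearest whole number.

57 metres

The latitude changed by +0.000266° and the longitude by +0.000449°.
N–S: 0.000266° × 111000 m/° = 29.526 m.
East–west at this latitude: 0.000449° × 111000 × cos 9.835° ≈ 0.000449 × 109369 = 49.1066 m.
Distance: √(29.526² + 49.1066²) ≈ 57.2995 m.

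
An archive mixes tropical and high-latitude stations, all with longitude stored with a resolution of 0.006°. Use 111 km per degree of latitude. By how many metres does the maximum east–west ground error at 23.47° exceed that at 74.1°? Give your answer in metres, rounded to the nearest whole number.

With a 0.006° grid the true value lies within half a step, ±0.006°/2 = ±0.003°, of the stored one.
Error at 23.47° = 0.003° × 111000 × cos 23.47° ≈ 333 × 0.9173 = 305.45 m.
Error at 74.1° = 0.003° × 111000 × cos 74.1° ≈ 333 × 0.2740 = 91.228 m.
Difference: 305.45 − 91.228 = 214.22 m.

214 metres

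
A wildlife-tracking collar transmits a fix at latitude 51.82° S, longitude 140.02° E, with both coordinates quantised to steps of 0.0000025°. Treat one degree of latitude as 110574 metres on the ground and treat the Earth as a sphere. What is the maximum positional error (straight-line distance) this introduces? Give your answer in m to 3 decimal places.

0.162 m

With a 0.0000025° grid the true value lies within half a step, ±0.0000025°/2 = ±1.25e-06°, of the stored one.
North–south component: 1.25e-06° × 110574 = 0.138217 m.
Longitude error → 1.25e-06 × 110574 × cos 51.82° = 1.25e-06 × 110574 × 0.6181 ≈ 0.0854369 m.
The two errors are perpendicular, so the maximum displacement is √(0.138217² + 0.0854369²) ≈ 0.162492 m.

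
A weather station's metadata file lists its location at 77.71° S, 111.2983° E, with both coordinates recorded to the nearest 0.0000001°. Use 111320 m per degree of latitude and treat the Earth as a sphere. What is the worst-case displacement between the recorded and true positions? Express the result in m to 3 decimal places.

Rounding to 7 decimal places leaves each coordinate within ±5e-08° of the true value.
Latitude error → 5e-08 × 111320 = 0.005566 m along the meridian.
East–west component at 77.71°: 5e-08° × 111320 × cos 77.71° ≈ 5e-08 × 23695.6 ≈ 0.00118478 m.
The two errors are perpendicular, so the maximum displacement is √(0.005566² + 0.00118478²) ≈ 0.0056907 m.

0.006 m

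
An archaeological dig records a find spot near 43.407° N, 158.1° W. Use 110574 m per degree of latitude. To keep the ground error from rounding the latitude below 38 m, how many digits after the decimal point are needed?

One degree of latitude covers 110574 m.
N decimal places → at most half a unit in the last place, 0.5 × 10⁻ᴺ° = 110574/2 × 10⁻ᴺ m.
Setting 55287 × 10⁻ᴺ ≤ 38 gives 10ᴺ ≥ 1455, i.e. N ≥ 3.16.
N = 3 would give 55.3 m (too coarse); N = 4 gives 5.53 m ≤ 38 m.

4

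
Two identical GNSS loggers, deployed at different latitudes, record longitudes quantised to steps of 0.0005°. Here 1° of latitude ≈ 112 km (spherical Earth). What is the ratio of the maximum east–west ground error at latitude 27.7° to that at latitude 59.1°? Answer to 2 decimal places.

1.72

With a 0.0005° grid the true value lies within half a step, ±0.0005°/2 = ±0.00025°, of the stored one.
Error at 27.7° = 0.00025° × 112000 × cos 27.7° ≈ 28 × 0.8854 = 24.791 m.
Error at 59.1° = 0.00025° × 112000 × cos 59.1° ≈ 28 × 0.5135 = 14.379 m.
Ratio: 24.791 / 14.379 = cos 27.7° / cos 59.1° ≈ 1.7241.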